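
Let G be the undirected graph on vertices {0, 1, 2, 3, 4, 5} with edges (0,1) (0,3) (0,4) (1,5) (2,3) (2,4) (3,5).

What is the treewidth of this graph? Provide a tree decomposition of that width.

Treewidth 2.
One optimal decomposition is:
Bags: B1 = {2, 3, 4}  B2 = {0, 3, 4}  B3 = {0, 3, 5}  B4 = {0, 1, 5}
Tree: B1–B2, B2–B3, B3–B4

Every bag has size at most 3, so the width is 3 − 1 = 2 and tw(G) ≤ 2. The edges 2–4–0–3–2 form a cycle, so G is not a tree and its treewidth is at least 2. Combining the bounds, tw(G) = 2.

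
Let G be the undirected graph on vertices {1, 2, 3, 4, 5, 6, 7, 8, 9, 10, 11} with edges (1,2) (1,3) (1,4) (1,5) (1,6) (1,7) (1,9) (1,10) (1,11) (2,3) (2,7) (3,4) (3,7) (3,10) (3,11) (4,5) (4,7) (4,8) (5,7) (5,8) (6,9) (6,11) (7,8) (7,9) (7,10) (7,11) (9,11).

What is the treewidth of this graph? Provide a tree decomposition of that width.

Treewidth 3.
One optimal decomposition is:
Bags: B1 = {1, 2, 3, 7}  B2 = {1, 3, 7, 11}  B3 = {1, 3, 7, 10}  B4 = {1, 7, 9, 11}  B5 = {1, 6, 9, 11}  B6 = {1, 3, 4, 7}  B7 = {1, 4, 5, 7}  B8 = {4, 5, 7, 8}
Tree: B1–B2, B2–B3, B2–B4, B4–B5, B3–B6, B6–B7, B7–B8

The largest bag has 4 vertices, giving width 3; this decomposition certifies tw(G) ≤ 3. On the other hand G contains the 4-clique {4, 5, 7, 8}. A clique must lie in a single bag of any decomposition, so no decomposition can have width below 3. The upper and lower bounds meet at 3, so that is the treewidth.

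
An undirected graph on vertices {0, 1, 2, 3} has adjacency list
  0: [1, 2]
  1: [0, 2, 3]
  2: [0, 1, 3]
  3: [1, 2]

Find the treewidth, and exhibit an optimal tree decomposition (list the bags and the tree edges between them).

Treewidth 2.
One such decomposition:
Bags: B1 = {0, 1, 2}  B2 = {1, 2, 3}
Tree: B1–B2

The largest bag has 3 vertices, giving width 2; this decomposition certifies tw(G) ≤ 2. For the lower bound, the 3 vertices {0, 1, 2} are pairwise adjacent, and any tree decomposition puts a clique entirely inside one bag — forcing width ≥ 2. Hence tw(G) = 2 exactly.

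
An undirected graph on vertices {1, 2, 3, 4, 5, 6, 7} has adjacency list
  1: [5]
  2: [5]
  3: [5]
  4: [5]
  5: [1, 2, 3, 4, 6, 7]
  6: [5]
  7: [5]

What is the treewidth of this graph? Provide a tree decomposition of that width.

Treewidth 1.
One optimal decomposition is:
Bags: B1 = {2, 5}  B2 = {3, 5}  B3 = {5, 6}  B4 = {1, 5}  B5 = {4, 5}  B6 = {5, 7}
Tree: B1–B2, B2–B3, B2–B4, B2–B5, B3–B6

Each bag holds 2 vertices, so the decomposition has width 1, which upper-bounds the treewidth. Any graph with an edge has treewidth ≥ 1, and G has the edge 5–2. Combining the bounds, tw(G) = 1.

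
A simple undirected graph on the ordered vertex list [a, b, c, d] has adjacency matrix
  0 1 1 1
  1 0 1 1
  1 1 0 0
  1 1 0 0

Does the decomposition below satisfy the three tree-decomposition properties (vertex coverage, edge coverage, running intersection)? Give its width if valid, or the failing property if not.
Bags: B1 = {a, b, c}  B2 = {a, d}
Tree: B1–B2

No — edge (b,d) lies in no bag.

A tree decomposition must satisfy three properties: every vertex lies in some bag; for every edge, both endpoints lie together in some bag; and for every vertex, the bags containing it form a connected subtree. Here edge (b,d) lies in no bag, so the decomposition is invalid.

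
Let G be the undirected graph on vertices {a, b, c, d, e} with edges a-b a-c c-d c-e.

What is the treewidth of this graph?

1

A width-1 tree decomposition is:
Bags: B1 = {a, c}  B2 = {a, b}  B3 = {c, e}  B4 = {c, d}
Tree: B1–B2, B1–B3, B1–B4
The largest bag has 2 vertices, giving width 1; this decomposition certifies tw(G) ≤ 1. Any graph with an edge has treewidth ≥ 1, and G has the edge a–c. The upper and lower bounds meet at 1, so that is the treewidth.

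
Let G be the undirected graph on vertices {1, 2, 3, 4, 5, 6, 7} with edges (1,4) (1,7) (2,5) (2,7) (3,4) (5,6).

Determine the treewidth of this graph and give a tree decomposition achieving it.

Treewidth 1.
One such decomposition:
Bags: B1 = {5, 6}  B2 = {2, 5}  B3 = {2, 7}  B4 = {1, 7}  B5 = {1, 4}  B6 = {3, 4}
Tree: B1–B2, B2–B3, B3–B4, B4–B5, B5–B6

Every bag has size at most 2, so the width is 2 − 1 = 1 and tw(G) ≤ 1. Any graph with an edge has treewidth ≥ 1, and G has the edge 6–5. The upper and lower bounds meet at 1, so that is the treewidth.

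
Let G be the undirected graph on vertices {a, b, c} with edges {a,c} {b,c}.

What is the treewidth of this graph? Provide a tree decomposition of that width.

Treewidth 1.
Bags: B1 = {a, c}  B2 = {b, c}
Tree: B1–B2

The largest bag has 2 vertices, giving width 1; this decomposition certifies tw(G) ≤ 1. Since G has at least one edge (e.g. a–c), it is not an edgeless graph, so tw(G) ≥ 1. The upper and lower bounds meet at 1, so that is the treewidth.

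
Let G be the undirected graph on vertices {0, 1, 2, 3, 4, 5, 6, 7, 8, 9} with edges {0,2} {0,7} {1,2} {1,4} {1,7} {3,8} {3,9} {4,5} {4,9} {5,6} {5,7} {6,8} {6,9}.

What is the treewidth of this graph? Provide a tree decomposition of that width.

Treewidth 2.
One optimal decomposition is:
Bags: B1 = {3, 8, 9}  B2 = {6, 8, 9}  B3 = {4, 6, 9}  B4 = {4, 5, 6}  B5 = {1, 4, 5}  B6 = {1, 5, 7}  B7 = {1, 2, 7}  B8 = {0, 2, 7}
Tree: B1–B2, B2–B3, B3–B4, B4–B5, B5–B6, B6–B7, B7–B8

Each bag holds 3 vertices, so the decomposition has width 2, which upper-bounds the treewidth. For the lower bound, G contains the cycle 3–8–6–9–3, so G is not a forest; only forests have treewidth ≤ 1, hence tw(G) ≥ 2. Combining the bounds, tw(G) = 2.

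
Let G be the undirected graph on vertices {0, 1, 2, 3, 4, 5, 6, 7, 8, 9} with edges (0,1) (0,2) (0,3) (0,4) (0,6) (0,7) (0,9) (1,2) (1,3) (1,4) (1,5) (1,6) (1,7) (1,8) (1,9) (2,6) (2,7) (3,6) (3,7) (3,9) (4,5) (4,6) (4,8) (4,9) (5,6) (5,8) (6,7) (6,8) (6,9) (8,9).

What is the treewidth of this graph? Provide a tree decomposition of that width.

The largest bag has 5 vertices, giving width 4; this decomposition certifies tw(G) ≤ 4. For the lower bound, the 5 vertices {0, 1, 2, 6, 7} are pairwise adjacent, and any tree decomposition puts a clique entirely inside one bag — forcing width ≥ 4. Hence tw(G) = 4 exactly.

Treewidth 4.
Bags: B1 = {0, 1, 3, 6, 9}  B2 = {0, 1, 3, 6, 7}  B3 = {0, 1, 2, 6, 7}  B4 = {0, 1, 4, 6, 9}  B5 = {1, 4, 6, 8, 9}  B6 = {1, 4, 5, 6, 8}
Tree: B1–B2, B2–B3, B1–B4, B4–B5, B5–B6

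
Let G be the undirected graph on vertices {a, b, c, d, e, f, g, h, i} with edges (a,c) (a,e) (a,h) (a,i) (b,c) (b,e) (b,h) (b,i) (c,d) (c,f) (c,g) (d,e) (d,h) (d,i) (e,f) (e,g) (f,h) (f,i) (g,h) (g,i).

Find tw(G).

A width-4 tree decomposition is:
Bags: B1 = {b, c, e, h, i}  B2 = {a, c, e, h, i}  B3 = {c, d, e, h, i}  B4 = {c, e, f, h, i}  B5 = {c, e, g, h, i}
Tree: B1–B2, B2–B3, B3–B4, B4–B5
The largest bag has 5 vertices, giving width 4; this decomposition certifies tw(G) ≤ 4. For the lower bound: the 5 vertex sets {b,e}, {a,h}, {c,d}, {i}, {f} are disjoint, each induces a connected subgraph, and every pair is joined by at least one edge of G. Contracting each set to a single vertex therefore yields K_{5} as a minor, and since treewidth is minor-monotone, tw(G) ≥ tw(K_{5}) = 4. Therefore the treewidth is 4.

4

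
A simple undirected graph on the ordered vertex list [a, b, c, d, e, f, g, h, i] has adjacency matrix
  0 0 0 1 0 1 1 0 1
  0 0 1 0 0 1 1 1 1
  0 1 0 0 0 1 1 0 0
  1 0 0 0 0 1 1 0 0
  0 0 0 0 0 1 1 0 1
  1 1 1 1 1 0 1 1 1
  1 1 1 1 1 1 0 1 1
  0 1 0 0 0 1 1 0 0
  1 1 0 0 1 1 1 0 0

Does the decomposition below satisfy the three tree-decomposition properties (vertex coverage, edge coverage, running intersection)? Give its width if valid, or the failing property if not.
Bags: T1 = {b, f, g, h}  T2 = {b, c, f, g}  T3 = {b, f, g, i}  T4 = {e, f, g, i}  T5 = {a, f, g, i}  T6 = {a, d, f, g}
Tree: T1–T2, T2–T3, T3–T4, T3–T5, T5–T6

Every vertex of G appears in some bag (union = {a, b, c, d, e, f, g, h, i}); every edge is covered by a bag; and for each vertex v the set of bags containing v is connected in the bag tree. The decomposition is therefore valid. The largest bag has 4 vertices, so the width is 3.

Yes; width 3.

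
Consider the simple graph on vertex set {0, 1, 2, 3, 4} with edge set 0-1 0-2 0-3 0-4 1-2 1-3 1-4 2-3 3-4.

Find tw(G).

3

A width-3 tree decomposition is:
Bags: B1 = {0, 1, 2, 3}  B2 = {0, 1, 3, 4}
Tree: B1–B2
Every bag has size at most 4, so the width is 4 − 1 = 3 and tw(G) ≤ 3. For the lower bound, the 4 vertices {0, 1, 2, 3} are pairwise adjacent, and any tree decomposition puts a clique entirely inside one bag — forcing width ≥ 3. Hence tw(G) = 3 exactly.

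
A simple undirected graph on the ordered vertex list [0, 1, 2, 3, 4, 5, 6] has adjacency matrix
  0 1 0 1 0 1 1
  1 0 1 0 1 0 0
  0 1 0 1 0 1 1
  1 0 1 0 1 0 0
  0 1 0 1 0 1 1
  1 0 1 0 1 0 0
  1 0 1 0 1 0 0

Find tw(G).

A width-3 tree decomposition is:
Bags: B1 = {0, 1, 2, 4}  B2 = {0, 2, 4, 5}  B3 = {0, 2, 3, 4}  B4 = {0, 2, 4, 6}
Tree: B1–B2, B2–B3, B3–B4
The largest bag has 4 vertices, giving width 3; this decomposition certifies tw(G) ≤ 3. For the lower bound: the 4 vertex sets {1,4}, {2,5}, {0}, {3} are disjoint, each induces a connected subgraph, and every pair is joined by at least one edge of G. Contracting each set to a single vertex therefore yields K_{4} as a minor, and since treewidth is minor-monotone, tw(G) ≥ tw(K_{4}) = 3. Hence tw(G) = 3 exactly.

3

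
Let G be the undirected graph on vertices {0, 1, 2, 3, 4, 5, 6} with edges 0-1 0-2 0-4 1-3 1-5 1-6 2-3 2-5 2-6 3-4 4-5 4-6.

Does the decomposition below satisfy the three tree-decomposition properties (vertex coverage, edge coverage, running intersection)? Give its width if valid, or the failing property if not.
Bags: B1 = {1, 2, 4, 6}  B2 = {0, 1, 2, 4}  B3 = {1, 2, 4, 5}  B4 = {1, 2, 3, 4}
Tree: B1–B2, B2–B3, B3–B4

Every vertex of G appears in some bag (union = {0, 1, 2, 3, 4, 5, 6}); every edge is covered by a bag; and for each vertex v the set of bags containing v is connected in the bag tree. The decomposition is therefore valid. The largest bag has 4 vertices, so the width is 3.

Yes; width 3.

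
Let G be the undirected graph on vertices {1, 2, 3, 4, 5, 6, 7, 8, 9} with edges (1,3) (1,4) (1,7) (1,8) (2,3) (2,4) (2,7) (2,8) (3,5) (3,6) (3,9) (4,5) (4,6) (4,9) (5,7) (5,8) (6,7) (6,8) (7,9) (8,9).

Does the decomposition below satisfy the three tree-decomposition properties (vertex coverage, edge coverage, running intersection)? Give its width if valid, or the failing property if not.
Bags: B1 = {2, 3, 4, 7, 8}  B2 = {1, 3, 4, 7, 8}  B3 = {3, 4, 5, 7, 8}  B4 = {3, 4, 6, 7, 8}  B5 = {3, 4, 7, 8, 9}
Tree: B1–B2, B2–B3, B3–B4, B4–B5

Yes; width 4.

Every vertex of G appears in some bag (union = {1, 2, 3, 4, 5, 6, 7, 8, 9}); every edge is covered by a bag; and for each vertex v the set of bags containing v is connected in the bag tree. The decomposition is therefore valid. The largest bag has 5 vertices, so the width is 4.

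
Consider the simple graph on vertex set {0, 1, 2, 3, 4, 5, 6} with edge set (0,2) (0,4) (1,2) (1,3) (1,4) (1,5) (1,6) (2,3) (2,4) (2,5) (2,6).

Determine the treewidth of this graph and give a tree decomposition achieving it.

Treewidth 2.
Bags: B1 = {1, 2, 4}  B2 = {0, 2, 4}  B3 = {1, 2, 3}  B4 = {1, 2, 6}  B5 = {1, 2, 5}
Tree: B1–B2, B1–B3, B3–B4, B1–B5

The largest bag has 3 vertices, giving width 2; this decomposition certifies tw(G) ≤ 2. Conversely, {0, 2, 4} is a clique of size 3, and the vertices of any clique must share a bag in every tree decomposition; so some bag has ≥ 3 vertices and tw(G) ≥ 2. Combining the bounds, tw(G) = 2.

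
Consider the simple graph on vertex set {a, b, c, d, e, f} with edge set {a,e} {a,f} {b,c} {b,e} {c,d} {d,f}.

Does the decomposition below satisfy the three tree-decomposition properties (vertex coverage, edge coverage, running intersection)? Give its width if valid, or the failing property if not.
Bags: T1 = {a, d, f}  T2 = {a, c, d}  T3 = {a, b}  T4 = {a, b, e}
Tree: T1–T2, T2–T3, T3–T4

No — edge (c,b) lies in no bag.

A tree decomposition must satisfy three properties: every vertex lies in some bag; for every edge, both endpoints lie together in some bag; and for every vertex, the bags containing it form a connected subtree. Here edge (c,b) lies in no bag, so the decomposition is invalid.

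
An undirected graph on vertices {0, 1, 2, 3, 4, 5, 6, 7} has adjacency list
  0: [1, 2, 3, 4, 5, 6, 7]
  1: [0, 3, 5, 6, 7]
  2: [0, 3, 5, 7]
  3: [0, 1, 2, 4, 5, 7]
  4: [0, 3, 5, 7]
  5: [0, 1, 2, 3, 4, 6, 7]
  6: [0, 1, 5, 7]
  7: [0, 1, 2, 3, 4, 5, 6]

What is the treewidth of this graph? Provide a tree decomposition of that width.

Treewidth 4.
One such decomposition:
Bags: B1 = {0, 3, 4, 5, 7}  B2 = {0, 2, 3, 5, 7}  B3 = {0, 1, 3, 5, 7}  B4 = {0, 1, 5, 6, 7}
Tree: B1–B2, B1–B3, B3–B4

Each bag holds 5 vertices, so the decomposition has width 4, which upper-bounds the treewidth. Conversely, {0, 1, 3, 5, 7} is a clique of size 5, and the vertices of any clique must share a bag in every tree decomposition; so some bag has ≥ 5 vertices and tw(G) ≥ 4. Hence tw(G) = 4 exactly.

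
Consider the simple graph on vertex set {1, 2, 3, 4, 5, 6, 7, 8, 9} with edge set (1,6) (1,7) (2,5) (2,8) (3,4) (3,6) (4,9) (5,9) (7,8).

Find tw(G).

2

A width-2 tree decomposition is:
Bags: B1 = {1, 3, 6}  B2 = {1, 3, 7}  B3 = {3, 7, 8}  B4 = {2, 3, 8}  B5 = {2, 3, 5}  B6 = {3, 5, 9}  B7 = {3, 4, 9}
Tree: B1–B2, B2–B3, B3–B4, B4–B5, B5–B6, B6–B7
The largest bag has 3 vertices, giving width 2; this decomposition certifies tw(G) ≤ 2. The edges 3–6–1–7–8–2–5–9–4–3 form a cycle, so G is not a tree and its treewidth is at least 2. Therefore the treewidth is 2.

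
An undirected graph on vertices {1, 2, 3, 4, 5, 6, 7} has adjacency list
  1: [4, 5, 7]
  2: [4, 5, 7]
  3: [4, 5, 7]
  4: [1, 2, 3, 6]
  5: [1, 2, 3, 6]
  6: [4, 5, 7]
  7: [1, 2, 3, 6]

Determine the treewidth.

A width-3 tree decomposition is:
Bags: B1 = {2, 4, 5, 7}  B2 = {3, 4, 5, 7}  B3 = {1, 4, 5, 7}  B4 = {4, 5, 6, 7}
Tree: B1–B2, B2–B3, B3–B4
Every bag has size at most 4, so the width is 4 − 1 = 3 and tw(G) ≤ 3. For the lower bound: the 4 vertex sets {2,4}, {3,7}, {5}, {1} are disjoint, each induces a connected subgraph, and every pair is joined by at least one edge of G. Contracting each set to a single vertex therefore yields K_{4} as a minor, and since treewidth is minor-monotone, tw(G) ≥ tw(K_{4}) = 3. The upper and lower bounds meet at 3, so that is the treewidth.

3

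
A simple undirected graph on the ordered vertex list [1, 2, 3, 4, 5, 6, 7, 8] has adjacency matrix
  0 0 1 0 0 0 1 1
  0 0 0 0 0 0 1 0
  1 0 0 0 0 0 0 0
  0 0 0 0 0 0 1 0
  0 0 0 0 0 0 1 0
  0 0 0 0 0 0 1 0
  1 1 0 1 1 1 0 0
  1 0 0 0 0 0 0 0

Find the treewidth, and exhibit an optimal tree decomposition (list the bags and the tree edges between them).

Treewidth 1.
One such decomposition:
Bags: B1 = {1, 7}  B2 = {4, 7}  B3 = {1, 8}  B4 = {1, 3}  B5 = {2, 7}  B6 = {5, 7}  B7 = {6, 7}
Tree: B1–B2, B1–B3, B3–B4, B1–B5, B5–B6, B5–B7

Each bag holds 2 vertices, so the decomposition has width 1, which upper-bounds the treewidth. Since G has at least one edge (e.g. 1–7), it is not an edgeless graph, so tw(G) ≥ 1. Therefore the treewidth is 1.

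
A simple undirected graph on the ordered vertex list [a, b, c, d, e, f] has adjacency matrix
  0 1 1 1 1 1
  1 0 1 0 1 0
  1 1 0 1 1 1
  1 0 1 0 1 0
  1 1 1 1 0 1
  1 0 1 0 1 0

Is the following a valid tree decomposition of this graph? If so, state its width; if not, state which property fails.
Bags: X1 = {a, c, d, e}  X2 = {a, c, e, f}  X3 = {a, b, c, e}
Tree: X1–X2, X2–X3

Checking the three conditions: (i) the bags cover all of {a, b, c, d, e, f}; (ii) for each edge, some bag contains both endpoints; (iii) the bags containing any fixed vertex form a subtree. All hold, so the decomposition is valid with width 4 − 1 = 3.

Yes; width 3.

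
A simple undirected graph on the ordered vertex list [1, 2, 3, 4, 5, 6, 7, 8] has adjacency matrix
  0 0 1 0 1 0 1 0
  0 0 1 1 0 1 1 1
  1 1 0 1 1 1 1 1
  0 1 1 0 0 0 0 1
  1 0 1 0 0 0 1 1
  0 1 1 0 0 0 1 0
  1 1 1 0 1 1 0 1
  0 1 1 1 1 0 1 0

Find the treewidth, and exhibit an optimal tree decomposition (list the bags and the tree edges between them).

The largest bag has 4 vertices, giving width 3; this decomposition certifies tw(G) ≤ 3. On the other hand G contains the 4-clique {2, 3, 4, 8}. A clique must lie in a single bag of any decomposition, so no decomposition can have width below 3. Therefore the treewidth is 3.

Treewidth 3.
Bags: B1 = {3, 5, 7, 8}  B2 = {2, 3, 7, 8}  B3 = {2, 3, 4, 8}  B4 = {1, 3, 5, 7}  B5 = {2, 3, 6, 7}
Tree: B1–B2, B2–B3, B1–B4, B2–B5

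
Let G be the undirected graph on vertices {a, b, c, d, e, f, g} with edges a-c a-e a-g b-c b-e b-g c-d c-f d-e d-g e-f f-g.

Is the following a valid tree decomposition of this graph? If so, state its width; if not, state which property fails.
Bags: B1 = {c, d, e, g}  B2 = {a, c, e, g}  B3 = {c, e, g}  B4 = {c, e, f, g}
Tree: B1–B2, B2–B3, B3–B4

No — vertex b appears in no bag.

A tree decomposition must satisfy three properties: every vertex lies in some bag; for every edge, both endpoints lie together in some bag; and for every vertex, the bags containing it form a connected subtree. Here vertex b appears in no bag, so the decomposition is invalid.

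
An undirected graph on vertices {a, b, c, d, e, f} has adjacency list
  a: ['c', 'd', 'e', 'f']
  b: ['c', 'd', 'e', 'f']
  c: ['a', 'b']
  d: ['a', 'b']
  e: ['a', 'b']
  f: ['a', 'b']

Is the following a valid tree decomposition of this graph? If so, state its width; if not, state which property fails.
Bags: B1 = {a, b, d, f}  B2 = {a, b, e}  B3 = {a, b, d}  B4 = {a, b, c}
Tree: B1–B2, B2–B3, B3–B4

A tree decomposition must satisfy three properties: every vertex lies in some bag; for every edge, both endpoints lie together in some bag; and for every vertex, the bags containing it form a connected subtree. Here bags containing vertex d are not connected in the tree, so the decomposition is invalid.

No — bags containing vertex d are not connected in the tree.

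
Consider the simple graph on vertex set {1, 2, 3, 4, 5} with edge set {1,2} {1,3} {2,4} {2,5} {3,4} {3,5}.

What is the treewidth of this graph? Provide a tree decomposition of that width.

Treewidth 2.
One optimal decomposition is:
Bags: B1 = {1, 2, 3}  B2 = {2, 3, 4}  B3 = {2, 3, 5}
Tree: B1–B2, B2–B3

The largest bag has 3 vertices, giving width 2; this decomposition certifies tw(G) ≤ 2. For the lower bound, G contains the cycle 1–2–4–3–1, so G is not a forest; only forests have treewidth ≤ 1, hence tw(G) ≥ 2. Therefore the treewidth is 2.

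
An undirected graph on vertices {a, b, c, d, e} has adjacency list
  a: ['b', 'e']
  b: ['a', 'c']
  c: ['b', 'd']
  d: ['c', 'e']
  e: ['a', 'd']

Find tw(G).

A width-2 tree decomposition is:
Bags: B1 = {a, b, e}  B2 = {b, d, e}  B3 = {b, c, d}
Tree: B1–B2, B2–B3
The largest bag has 3 vertices, giving width 2; this decomposition certifies tw(G) ≤ 2. The edges b–a–e–d–c–b form a cycle, so G is not a tree and its treewidth is at least 2. Hence tw(G) = 2 exactly.

2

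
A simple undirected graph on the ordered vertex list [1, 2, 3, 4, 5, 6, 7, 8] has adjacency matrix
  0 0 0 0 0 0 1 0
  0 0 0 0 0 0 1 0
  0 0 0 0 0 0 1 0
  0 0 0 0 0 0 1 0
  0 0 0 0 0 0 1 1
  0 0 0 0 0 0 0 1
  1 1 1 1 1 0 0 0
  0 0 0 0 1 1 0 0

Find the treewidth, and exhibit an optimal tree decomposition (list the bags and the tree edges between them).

Each bag holds 2 vertices, so the decomposition has width 1, which upper-bounds the treewidth. Any graph with an edge has treewidth ≥ 1, and G has the edge 7–2. Combining the bounds, tw(G) = 1.

Treewidth 1.
Bags: B1 = {2, 7}  B2 = {1, 7}  B3 = {5, 7}  B4 = {5, 8}  B5 = {3, 7}  B6 = {4, 7}  B7 = {6, 8}
Tree: B1–B2, B1–B3, B3–B4, B3–B5, B2–B6, B4–B7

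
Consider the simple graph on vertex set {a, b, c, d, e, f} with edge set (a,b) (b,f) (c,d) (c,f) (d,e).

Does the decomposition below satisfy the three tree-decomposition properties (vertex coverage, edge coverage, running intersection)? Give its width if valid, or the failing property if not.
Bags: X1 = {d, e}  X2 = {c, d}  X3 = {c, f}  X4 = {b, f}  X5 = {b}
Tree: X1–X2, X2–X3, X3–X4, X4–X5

A tree decomposition must satisfy three properties: every vertex lies in some bag; for every edge, both endpoints lie together in some bag; and for every vertex, the bags containing it form a connected subtree. Here vertex a appears in no bag, so the decomposition is invalid.

No — vertex a appears in no bag.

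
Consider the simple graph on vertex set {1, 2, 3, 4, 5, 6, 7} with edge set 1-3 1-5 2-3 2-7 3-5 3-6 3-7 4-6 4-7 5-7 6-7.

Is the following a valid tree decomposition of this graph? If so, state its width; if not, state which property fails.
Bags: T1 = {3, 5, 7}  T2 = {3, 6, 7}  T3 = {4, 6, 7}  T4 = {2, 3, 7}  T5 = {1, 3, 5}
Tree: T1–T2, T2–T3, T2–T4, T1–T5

Yes; width 2.

Every vertex of G appears in some bag (union = {1, 2, 3, 4, 5, 6, 7}); every edge is covered by a bag; and for each vertex v the set of bags containing v is connected in the bag tree. The decomposition is therefore valid. The largest bag has 3 vertices, so the width is 2.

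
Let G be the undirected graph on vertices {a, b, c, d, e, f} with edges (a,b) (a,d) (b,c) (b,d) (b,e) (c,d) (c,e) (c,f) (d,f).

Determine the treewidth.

A width-2 tree decomposition is:
Bags: B1 = {b, c, d}  B2 = {c, d, f}  B3 = {a, b, d}  B4 = {b, c, e}
Tree: B1–B2, B1–B3, B1–B4
Every bag has size at most 3, so the width is 3 − 1 = 2 and tw(G) ≤ 2. Conversely, {c, d, f} is a clique of size 3, and the vertices of any clique must share a bag in every tree decomposition; so some bag has ≥ 3 vertices and tw(G) ≥ 2. Combining the bounds, tw(G) = 2.

2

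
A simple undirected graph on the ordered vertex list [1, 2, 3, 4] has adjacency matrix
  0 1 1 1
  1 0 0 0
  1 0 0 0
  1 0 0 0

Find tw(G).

1

A width-1 tree decomposition is:
Bags: B1 = {1, 4}  B2 = {1, 2}  B3 = {1, 3}
Tree: B1–B2, B2–B3
Each bag holds 2 vertices, so the decomposition has width 1, which upper-bounds the treewidth. G has an edge, so its treewidth is at least 1. Hence tw(G) = 1 exactly.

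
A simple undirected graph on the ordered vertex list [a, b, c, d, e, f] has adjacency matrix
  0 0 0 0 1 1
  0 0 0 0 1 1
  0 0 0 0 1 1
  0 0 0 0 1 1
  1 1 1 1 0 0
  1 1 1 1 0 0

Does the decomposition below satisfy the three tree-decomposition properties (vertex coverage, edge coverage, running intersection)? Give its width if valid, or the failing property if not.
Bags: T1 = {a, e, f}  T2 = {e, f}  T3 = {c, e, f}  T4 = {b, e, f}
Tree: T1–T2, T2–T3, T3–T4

A tree decomposition must satisfy three properties: every vertex lies in some bag; for every edge, both endpoints lie together in some bag; and for every vertex, the bags containing it form a connected subtree. Here vertex d appears in no bag, so the decomposition is invalid.

No — vertex d appears in no bag.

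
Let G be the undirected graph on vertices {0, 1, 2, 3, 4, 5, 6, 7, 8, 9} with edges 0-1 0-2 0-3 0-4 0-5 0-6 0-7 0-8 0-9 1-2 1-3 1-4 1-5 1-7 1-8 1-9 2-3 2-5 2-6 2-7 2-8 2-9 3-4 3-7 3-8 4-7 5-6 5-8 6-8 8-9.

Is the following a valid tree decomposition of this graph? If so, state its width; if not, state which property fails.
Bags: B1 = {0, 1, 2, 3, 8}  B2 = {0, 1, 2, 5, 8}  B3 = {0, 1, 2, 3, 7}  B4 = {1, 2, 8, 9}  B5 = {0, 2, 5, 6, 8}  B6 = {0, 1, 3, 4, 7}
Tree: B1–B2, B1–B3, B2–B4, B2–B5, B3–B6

No — edge (0,9) lies in no bag.

A tree decomposition must satisfy three properties: every vertex lies in some bag; for every edge, both endpoints lie together in some bag; and for every vertex, the bags containing it form a connected subtree. Here edge (0,9) lies in no bag, so the decomposition is invalid.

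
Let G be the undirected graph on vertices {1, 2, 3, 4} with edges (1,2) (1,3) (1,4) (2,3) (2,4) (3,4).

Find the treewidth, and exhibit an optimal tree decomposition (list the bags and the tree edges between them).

A single bag containing all 4 vertices is trivially a valid decomposition of width 3. For the lower bound, the 4 vertices {1, 2, 3, 4} are pairwise adjacent, and any tree decomposition puts a clique entirely inside one bag — forcing width ≥ 3. Hence tw(G) = 3 exactly.

Treewidth 3.
One such decomposition:
Bags: B1 = {1, 2, 3, 4}
Tree: (single bag)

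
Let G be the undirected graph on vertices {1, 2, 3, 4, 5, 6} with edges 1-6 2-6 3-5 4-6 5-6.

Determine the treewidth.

1

A width-1 tree decomposition is:
Bags: B1 = {5, 6}  B2 = {1, 6}  B3 = {2, 6}  B4 = {3, 5}  B5 = {4, 6}
Tree: B1–B2, B2–B3, B1–B4, B2–B5
Each bag holds 2 vertices, so the decomposition has width 1, which upper-bounds the treewidth. Since G has at least one edge (e.g. 5–6), it is not an edgeless graph, so tw(G) ≥ 1. Hence tw(G) = 1 exactly.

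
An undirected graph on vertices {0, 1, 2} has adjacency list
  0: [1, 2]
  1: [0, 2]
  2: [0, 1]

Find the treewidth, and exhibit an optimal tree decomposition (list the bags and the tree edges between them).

Treewidth 2.
One optimal decomposition is:
Bags: B1 = {0, 1, 2}
Tree: (single bag)

With just one bag of size 3, the width is 3 − 1 = 2, so tw(G) ≤ 2. On the other hand G contains the 3-clique {0, 1, 2}. A clique must lie in a single bag of any decomposition, so no decomposition can have width below 2. The upper and lower bounds meet at 2, so that is the treewidth.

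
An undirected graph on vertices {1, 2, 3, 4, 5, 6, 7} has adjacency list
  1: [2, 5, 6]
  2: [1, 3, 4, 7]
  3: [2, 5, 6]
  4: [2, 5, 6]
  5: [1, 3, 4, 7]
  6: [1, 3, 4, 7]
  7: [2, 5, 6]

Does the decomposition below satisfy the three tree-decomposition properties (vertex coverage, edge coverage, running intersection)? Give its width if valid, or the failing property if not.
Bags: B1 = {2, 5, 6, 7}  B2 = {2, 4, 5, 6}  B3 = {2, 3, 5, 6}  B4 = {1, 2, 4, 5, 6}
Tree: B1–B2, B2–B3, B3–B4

A tree decomposition must satisfy three properties: every vertex lies in some bag; for every edge, both endpoints lie together in some bag; and for every vertex, the bags containing it form a connected subtree. Here bags containing vertex 4 are not connected in the tree, so the decomposition is invalid.

No — bags containing vertex 4 are not connected in the tree.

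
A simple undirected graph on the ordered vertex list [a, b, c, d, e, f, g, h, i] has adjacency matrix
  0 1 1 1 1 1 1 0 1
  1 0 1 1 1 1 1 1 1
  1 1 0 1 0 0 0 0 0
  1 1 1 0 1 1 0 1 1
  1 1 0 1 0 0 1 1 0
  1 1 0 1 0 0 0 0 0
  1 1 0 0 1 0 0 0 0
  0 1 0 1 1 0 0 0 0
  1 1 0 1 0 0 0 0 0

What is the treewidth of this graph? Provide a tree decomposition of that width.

Treewidth 3.
Bags: B1 = {a, b, d, e}  B2 = {a, b, d, i}  B3 = {a, b, e, g}  B4 = {a, b, d, f}  B5 = {b, d, e, h}  B6 = {a, b, c, d}
Tree: B1–B2, B1–B3, B1–B4, B1–B5, B2–B6

Each bag holds 4 vertices, so the decomposition has width 3, which upper-bounds the treewidth. For the lower bound, the 4 vertices {b, d, e, h} are pairwise adjacent, and any tree decomposition puts a clique entirely inside one bag — forcing width ≥ 3. Therefore the treewidth is 3.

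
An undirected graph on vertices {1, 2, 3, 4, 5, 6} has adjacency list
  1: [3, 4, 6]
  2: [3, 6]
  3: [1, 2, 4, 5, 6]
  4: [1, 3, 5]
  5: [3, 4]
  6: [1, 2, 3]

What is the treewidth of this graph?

2

A width-2 tree decomposition is:
Bags: B1 = {1, 3, 4}  B2 = {3, 4, 5}  B3 = {1, 3, 6}  B4 = {2, 3, 6}
Tree: B1–B2, B1–B3, B3–B4
Every bag has size at most 3, so the width is 3 − 1 = 2 and tw(G) ≤ 2. On the other hand G contains the 3-clique {1, 3, 4}. A clique must lie in a single bag of any decomposition, so no decomposition can have width below 2. Hence tw(G) = 2 exactly.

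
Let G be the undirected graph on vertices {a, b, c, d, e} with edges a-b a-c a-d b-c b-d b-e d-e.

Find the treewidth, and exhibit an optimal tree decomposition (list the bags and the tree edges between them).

The largest bag has 3 vertices, giving width 2; this decomposition certifies tw(G) ≤ 2. For the lower bound, the 3 vertices {b, d, e} are pairwise adjacent, and any tree decomposition puts a clique entirely inside one bag — forcing width ≥ 2. Therefore the treewidth is 2.

Treewidth 2.
One optimal decomposition is:
Bags: B1 = {a, b, d}  B2 = {a, b, c}  B3 = {b, d, e}
Tree: B1–B2, B1–B3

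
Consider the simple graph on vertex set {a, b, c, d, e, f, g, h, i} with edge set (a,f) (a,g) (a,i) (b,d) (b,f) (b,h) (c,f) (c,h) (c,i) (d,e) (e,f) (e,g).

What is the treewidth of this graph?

3

A width-3 tree decomposition is:
Bags: B1 = {a, c, h, i}  B2 = {a, c, f, h}  B3 = {a, b, f, h}  B4 = {a, b, f, g}  B5 = {b, e, f, g}  B6 = {b, d, e, g}
Tree: B1–B2, B2–B3, B3–B4, B4–B5, B5–B6
Each bag holds 4 vertices, so the decomposition has width 3, which upper-bounds the treewidth. For the lower bound: the 4 vertex sets {c,h,i}, {a}, {f}, {b,d,e,g} are disjoint, each induces a connected subgraph, and every pair is joined by at least one edge of G. Contracting each set to a single vertex therefore yields K_{4} as a minor, and since treewidth is minor-monotone, tw(G) ≥ tw(K_{4}) = 3. The upper and lower bounds meet at 3, so that is the treewidth.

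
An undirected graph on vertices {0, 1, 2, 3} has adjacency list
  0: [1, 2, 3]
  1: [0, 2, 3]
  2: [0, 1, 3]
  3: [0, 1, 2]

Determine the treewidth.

A width-3 tree decomposition is:
Bags: B1 = {0, 1, 2, 3}
Tree: (single bag)
A single bag containing all 4 vertices is trivially a valid decomposition of width 3. Conversely, {0, 1, 2, 3} is a clique of size 4, and the vertices of any clique must share a bag in every tree decomposition; so some bag has ≥ 4 vertices and tw(G) ≥ 3. Hence tw(G) = 3 exactly.

3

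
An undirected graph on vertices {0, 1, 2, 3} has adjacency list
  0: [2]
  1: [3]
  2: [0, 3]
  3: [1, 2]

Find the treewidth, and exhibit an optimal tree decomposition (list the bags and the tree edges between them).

Each bag holds 2 vertices, so the decomposition has width 1, which upper-bounds the treewidth. Since G has at least one edge (e.g. 2–3), it is not an edgeless graph, so tw(G) ≥ 1. The upper and lower bounds meet at 1, so that is the treewidth.

Treewidth 1.
Bags: B1 = {2, 3}  B2 = {1, 3}  B3 = {0, 2}
Tree: B1–B2, B1–B3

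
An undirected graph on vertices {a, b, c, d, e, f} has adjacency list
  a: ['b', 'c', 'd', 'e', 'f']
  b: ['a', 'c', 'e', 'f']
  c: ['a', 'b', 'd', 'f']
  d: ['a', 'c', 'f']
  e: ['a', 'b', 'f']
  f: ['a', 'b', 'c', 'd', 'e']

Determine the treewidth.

A width-3 tree decomposition is:
Bags: B1 = {a, c, d, f}  B2 = {a, b, c, f}  B3 = {a, b, e, f}
Tree: B1–B2, B2–B3
Each bag holds 4 vertices, so the decomposition has width 3, which upper-bounds the treewidth. Conversely, {a, b, e, f} is a clique of size 4, and the vertices of any clique must share a bag in every tree decomposition; so some bag has ≥ 4 vertices and tw(G) ≥ 3. Combining the bounds, tw(G) = 3.

3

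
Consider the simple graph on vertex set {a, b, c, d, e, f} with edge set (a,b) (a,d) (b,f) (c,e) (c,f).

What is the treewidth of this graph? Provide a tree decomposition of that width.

Each bag holds 2 vertices, so the decomposition has width 1, which upper-bounds the treewidth. Since G has at least one edge (e.g. d–a), it is not an edgeless graph, so tw(G) ≥ 1. Therefore the treewidth is 1.

Treewidth 1.
One optimal decomposition is:
Bags: B1 = {a, d}  B2 = {a, b}  B3 = {b, f}  B4 = {c, f}  B5 = {c, e}
Tree: B1–B2, B2–B3, B3–B4, B4–B5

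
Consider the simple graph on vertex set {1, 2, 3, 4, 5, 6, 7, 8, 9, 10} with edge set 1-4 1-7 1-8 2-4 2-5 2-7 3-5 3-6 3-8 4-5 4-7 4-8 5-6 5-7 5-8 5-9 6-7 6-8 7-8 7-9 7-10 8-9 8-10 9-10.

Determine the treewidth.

3

A width-3 tree decomposition is:
Bags: B1 = {3, 5, 6, 8}  B2 = {5, 6, 7, 8}  B3 = {4, 5, 7, 8}  B4 = {2, 4, 5, 7}  B5 = {5, 7, 8, 9}  B6 = {1, 4, 7, 8}  B7 = {7, 8, 9, 10}
Tree: B1–B2, B2–B3, B3–B4, B2–B5, B3–B6, B5–B7
The largest bag has 4 vertices, giving width 3; this decomposition certifies tw(G) ≤ 3. For the lower bound, the 4 vertices {3, 5, 6, 8} are pairwise adjacent, and any tree decomposition puts a clique entirely inside one bag — forcing width ≥ 3. Therefore the treewidth is 3.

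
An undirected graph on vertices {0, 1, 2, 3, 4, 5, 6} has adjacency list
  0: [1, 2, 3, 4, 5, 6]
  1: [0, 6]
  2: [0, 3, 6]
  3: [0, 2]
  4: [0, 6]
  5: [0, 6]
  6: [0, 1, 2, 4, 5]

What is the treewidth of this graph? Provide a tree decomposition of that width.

Treewidth 2.
One optimal decomposition is:
Bags: B1 = {0, 4, 6}  B2 = {0, 2, 6}  B3 = {0, 5, 6}  B4 = {0, 2, 3}  B5 = {0, 1, 6}
Tree: B1–B2, B2–B3, B2–B4, B2–B5

The largest bag has 3 vertices, giving width 2; this decomposition certifies tw(G) ≤ 2. For the lower bound, the 3 vertices {0, 2, 3} are pairwise adjacent, and any tree decomposition puts a clique entirely inside one bag — forcing width ≥ 2. The upper and lower bounds meet at 2, so that is the treewidth.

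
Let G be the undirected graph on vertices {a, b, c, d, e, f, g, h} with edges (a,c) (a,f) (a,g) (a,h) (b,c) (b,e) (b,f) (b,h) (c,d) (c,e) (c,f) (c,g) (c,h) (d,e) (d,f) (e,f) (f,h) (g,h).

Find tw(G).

3

A width-3 tree decomposition is:
Bags: B1 = {b, c, e, f}  B2 = {c, d, e, f}  B3 = {b, c, f, h}  B4 = {a, c, f, h}  B5 = {a, c, g, h}
Tree: B1–B2, B1–B3, B3–B4, B4–B5
Each bag holds 4 vertices, so the decomposition has width 3, which upper-bounds the treewidth. On the other hand G contains the 4-clique {a, c, g, h}. A clique must lie in a single bag of any decomposition, so no decomposition can have width below 3. Combining the bounds, tw(G) = 3.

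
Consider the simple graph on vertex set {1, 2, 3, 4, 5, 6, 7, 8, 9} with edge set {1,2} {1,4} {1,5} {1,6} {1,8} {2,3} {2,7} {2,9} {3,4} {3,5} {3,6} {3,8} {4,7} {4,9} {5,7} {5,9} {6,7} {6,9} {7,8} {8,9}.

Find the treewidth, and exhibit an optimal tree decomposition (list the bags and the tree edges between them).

The largest bag has 5 vertices, giving width 4; this decomposition certifies tw(G) ≤ 4. For the lower bound: the 5 vertex sets {2,7}, {3,6}, {1,8}, {9}, {5} are disjoint, each induces a connected subgraph, and every pair is joined by at least one edge of G. Contracting each set to a single vertex therefore yields K_{5} as a minor, and since treewidth is minor-monotone, tw(G) ≥ tw(K_{5}) = 4. The upper and lower bounds meet at 4, so that is the treewidth.

Treewidth 4.
One optimal decomposition is:
Bags: B1 = {1, 2, 3, 7, 9}  B2 = {1, 3, 6, 7, 9}  B3 = {1, 3, 7, 8, 9}  B4 = {1, 3, 5, 7, 9}  B5 = {1, 3, 4, 7, 9}
Tree: B1–B2, B2–B3, B3–B4, B4–B5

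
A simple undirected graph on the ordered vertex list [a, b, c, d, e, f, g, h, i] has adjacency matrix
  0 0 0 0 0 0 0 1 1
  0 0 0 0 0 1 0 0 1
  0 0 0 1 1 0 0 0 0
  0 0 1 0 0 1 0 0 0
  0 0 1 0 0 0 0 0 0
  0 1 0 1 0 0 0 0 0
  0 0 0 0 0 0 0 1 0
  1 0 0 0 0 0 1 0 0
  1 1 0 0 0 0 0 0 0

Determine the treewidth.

1

A width-1 tree decomposition is:
Bags: B1 = {c, e}  B2 = {c, d}  B3 = {d, f}  B4 = {b, f}  B5 = {b, i}  B6 = {a, i}  B7 = {a, h}  B8 = {g, h}
Tree: B1–B2, B2–B3, B3–B4, B4–B5, B5–B6, B6–B7, B7–B8
Each bag holds 2 vertices, so the decomposition has width 1, which upper-bounds the treewidth. Any graph with an edge has treewidth ≥ 1, and G has the edge e–c. The upper and lower bounds meet at 1, so that is the treewidth.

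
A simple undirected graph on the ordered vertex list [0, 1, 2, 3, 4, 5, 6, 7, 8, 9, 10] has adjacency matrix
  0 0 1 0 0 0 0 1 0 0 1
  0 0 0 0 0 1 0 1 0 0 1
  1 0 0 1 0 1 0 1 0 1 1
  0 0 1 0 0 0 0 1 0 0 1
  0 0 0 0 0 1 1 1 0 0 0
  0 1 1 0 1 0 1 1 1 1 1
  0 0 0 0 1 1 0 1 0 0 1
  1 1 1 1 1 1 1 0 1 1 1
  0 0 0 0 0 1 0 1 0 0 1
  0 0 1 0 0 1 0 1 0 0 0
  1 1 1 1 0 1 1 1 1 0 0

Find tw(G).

3

A width-3 tree decomposition is:
Bags: B1 = {0, 2, 7, 10}  B2 = {2, 5, 7, 10}  B3 = {2, 5, 7, 9}  B4 = {1, 5, 7, 10}  B5 = {5, 7, 8, 10}  B6 = {5, 6, 7, 10}  B7 = {4, 5, 6, 7}  B8 = {2, 3, 7, 10}
Tree: B1–B2, B2–B3, B2–B4, B2–B5, B5–B6, B6–B7, B1–B8
Every bag has size at most 4, so the width is 4 − 1 = 3 and tw(G) ≤ 3. For the lower bound, the 4 vertices {0, 2, 7, 10} are pairwise adjacent, and any tree decomposition puts a clique entirely inside one bag — forcing width ≥ 3. The upper and lower bounds meet at 3, so that is the treewidth.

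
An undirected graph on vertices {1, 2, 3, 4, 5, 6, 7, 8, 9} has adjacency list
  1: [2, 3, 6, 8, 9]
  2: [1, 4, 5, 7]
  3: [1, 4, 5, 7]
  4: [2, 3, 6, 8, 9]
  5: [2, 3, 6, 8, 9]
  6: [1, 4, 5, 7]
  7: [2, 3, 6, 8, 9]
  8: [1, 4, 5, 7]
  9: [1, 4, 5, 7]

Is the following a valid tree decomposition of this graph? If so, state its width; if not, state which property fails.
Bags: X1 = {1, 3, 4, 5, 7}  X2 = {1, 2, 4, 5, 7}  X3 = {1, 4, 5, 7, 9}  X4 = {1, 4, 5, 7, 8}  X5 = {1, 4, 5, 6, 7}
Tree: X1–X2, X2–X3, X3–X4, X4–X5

Vertex coverage: the bags together contain {1, 2, 3, 4, 5, 6, 7, 8, 9}, the full vertex set. Edge coverage: each edge of G has both endpoints in at least one bag. Running intersection: for every vertex, the bags containing it form a connected subtree. All three properties hold, so this is a valid tree decomposition of width max|bag| − 1 = 4, and hence tw(G) ≤ 4.

Yes; width 4.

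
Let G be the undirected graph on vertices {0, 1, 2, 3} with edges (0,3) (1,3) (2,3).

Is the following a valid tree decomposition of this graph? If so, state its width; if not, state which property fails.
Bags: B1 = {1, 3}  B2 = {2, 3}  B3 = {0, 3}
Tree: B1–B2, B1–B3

Vertex coverage: the bags together contain {0, 1, 2, 3}, the full vertex set. Edge coverage: each edge of G has both endpoints in at least one bag. Running intersection: for every vertex, the bags containing it form a connected subtree. All three properties hold, so this is a valid tree decomposition of width max|bag| − 1 = 1, and hence tw(G) ≤ 1.

Yes; width 1.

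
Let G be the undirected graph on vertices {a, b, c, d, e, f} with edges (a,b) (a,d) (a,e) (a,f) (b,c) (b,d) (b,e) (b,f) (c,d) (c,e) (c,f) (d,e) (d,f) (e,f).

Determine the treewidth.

4

A width-4 tree decomposition is:
Bags: B1 = {a, b, d, e, f}  B2 = {b, c, d, e, f}
Tree: B1–B2
Every bag has size at most 5, so the width is 5 − 1 = 4 and tw(G) ≤ 4. For the lower bound, the 5 vertices {b, c, d, e, f} are pairwise adjacent, and any tree decomposition puts a clique entirely inside one bag — forcing width ≥ 4. Therefore the treewidth is 4.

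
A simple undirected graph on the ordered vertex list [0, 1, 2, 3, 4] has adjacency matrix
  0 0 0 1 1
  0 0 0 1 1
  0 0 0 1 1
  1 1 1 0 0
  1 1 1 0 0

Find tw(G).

A width-2 tree decomposition is:
Bags: B1 = {1, 3, 4}  B2 = {2, 3, 4}  B3 = {0, 3, 4}
Tree: B1–B2, B2–B3
Each bag holds 3 vertices, so the decomposition has width 2, which upper-bounds the treewidth. Since 1–3–2–4–1 is a cycle in G, G is not acyclic. Forests are exactly the graphs of treewidth ≤ 1, so tw(G) ≥ 2. Hence tw(G) = 2 exactly.

2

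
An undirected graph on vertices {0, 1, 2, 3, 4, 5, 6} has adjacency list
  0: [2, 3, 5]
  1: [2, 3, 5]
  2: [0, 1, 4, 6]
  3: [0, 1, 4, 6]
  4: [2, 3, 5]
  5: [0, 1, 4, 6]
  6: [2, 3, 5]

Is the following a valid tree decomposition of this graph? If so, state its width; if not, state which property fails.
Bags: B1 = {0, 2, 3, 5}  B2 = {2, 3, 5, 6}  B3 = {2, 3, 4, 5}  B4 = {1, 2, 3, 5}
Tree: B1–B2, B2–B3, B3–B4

Checking the three conditions: (i) the bags cover all of {0, 1, 2, 3, 4, 5, 6}; (ii) for each edge, some bag contains both endpoints; (iii) the bags containing any fixed vertex form a subtree. All hold, so the decomposition is valid with width 4 − 1 = 3.

Yes; width 3.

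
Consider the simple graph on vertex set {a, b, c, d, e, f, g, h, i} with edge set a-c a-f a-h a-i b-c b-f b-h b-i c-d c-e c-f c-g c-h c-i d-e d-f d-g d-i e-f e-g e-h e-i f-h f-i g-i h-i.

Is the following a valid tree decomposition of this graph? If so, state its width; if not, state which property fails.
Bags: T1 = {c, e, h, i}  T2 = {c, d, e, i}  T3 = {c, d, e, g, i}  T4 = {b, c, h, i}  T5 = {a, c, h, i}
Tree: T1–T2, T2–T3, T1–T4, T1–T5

A tree decomposition must satisfy three properties: every vertex lies in some bag; for every edge, both endpoints lie together in some bag; and for every vertex, the bags containing it form a connected subtree. Here vertex f appears in no bag, so the decomposition is invalid.

No — vertex f appears in no bag.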